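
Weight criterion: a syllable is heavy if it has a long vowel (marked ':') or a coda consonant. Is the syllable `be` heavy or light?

light

`be`: short vowel, open (no coda). Short vowel, open → light.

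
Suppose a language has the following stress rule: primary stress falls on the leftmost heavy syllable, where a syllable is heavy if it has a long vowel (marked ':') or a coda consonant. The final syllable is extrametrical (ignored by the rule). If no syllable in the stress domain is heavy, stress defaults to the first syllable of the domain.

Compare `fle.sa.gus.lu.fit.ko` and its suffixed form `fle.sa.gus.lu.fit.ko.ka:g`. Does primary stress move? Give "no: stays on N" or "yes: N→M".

no: stays on 3

Base `fle.sa.gus.lu.fit.ko` (6 syllables):
  The final syllable (6, ko) is extrametrical; the stress domain is syllables 1–5.
  Weights: 1 fle L, 2 sa L, 3 gus H, 4 lu L, 5 fit H.
  Heavy syllables in the domain: 3, 5. The leftmost is syllable 3 (gus).
  → primary stress on syllable 3.
Suffixed `fle.sa.gus.lu.fit.ko.ka:g` (7 syllables):
  The final syllable (7, ka:g) is extrametrical; the stress domain is syllables 1–6.
  Weights: 1 fle L, 2 sa L, 3 gus H, 4 lu L, 5 fit H, 6 ko L.
  Heavy syllables in the domain: 3, 5. The leftmost is syllable 3 (gus).
  → primary stress on syllable 3.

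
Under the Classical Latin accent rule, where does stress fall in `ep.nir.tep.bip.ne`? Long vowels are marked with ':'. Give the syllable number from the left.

Classical Latin: stress the penult if heavy (long vowel or closed), else the antepenult.
Weights: 3 tep H, 4 bip H, 5 ne L.
The penult (syllable 4, bip) is heavy, so it takes stress.
Stress on syllable 4: ep.nir.tep.ˈbip.ne.

4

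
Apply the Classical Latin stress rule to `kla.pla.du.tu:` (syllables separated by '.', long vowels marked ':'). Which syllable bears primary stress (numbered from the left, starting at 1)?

2

Classical Latin: stress the penult if heavy (long vowel or closed), else the antepenult.
Weights: 2 pla L, 3 du L, 4 tu: H.
The penult (syllable 3, du) is light, so stress falls on the antepenult (syllable 2, pla).
Stress on syllable 2: kla.ˈpla.du.tu:.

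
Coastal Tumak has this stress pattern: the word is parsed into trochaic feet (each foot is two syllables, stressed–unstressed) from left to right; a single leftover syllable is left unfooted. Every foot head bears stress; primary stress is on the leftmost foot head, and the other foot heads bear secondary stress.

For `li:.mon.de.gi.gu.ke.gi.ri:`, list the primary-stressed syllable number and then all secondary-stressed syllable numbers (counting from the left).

Parse left to right into trochaic (ˈσσ) feet: (ˈli:.mon) (ˈde.gi) (ˈgu.ke) (ˈgi.ri:).
Foot heads (stressed positions): 1, 3, 5, 7.
End Rule Leftmost: primary stress on the leftmost head = syllable 1.
Secondary stress on 3, 5, 7: ˈli:.mon.ˌde.gi.ˌgu.ke.ˌgi.ri:.

primary 1, secondary 3, 5, 7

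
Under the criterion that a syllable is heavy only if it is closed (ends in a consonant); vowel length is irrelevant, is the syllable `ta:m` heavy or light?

`ta:m`: long vowel, closed (coda /m/). Closed (coda /m/) → heavy.

heavy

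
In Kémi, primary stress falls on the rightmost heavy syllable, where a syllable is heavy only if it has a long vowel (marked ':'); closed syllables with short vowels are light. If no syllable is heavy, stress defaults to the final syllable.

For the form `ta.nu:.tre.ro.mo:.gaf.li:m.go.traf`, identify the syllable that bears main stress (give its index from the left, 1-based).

7

Weights: 1 ta L, 2 nu: H, 3 tre L, 4 ro L, 5 mo: H, 6 gaf L, 7 li:m H, 8 go L, 9 traf L.
Heavy syllables in the domain: 2, 5, 7. The rightmost is syllable 7 (li:m).
Primary stress: syllable 7 → ta.nu:.tre.ro.mo:.gaf.ˈli:m.go.traf.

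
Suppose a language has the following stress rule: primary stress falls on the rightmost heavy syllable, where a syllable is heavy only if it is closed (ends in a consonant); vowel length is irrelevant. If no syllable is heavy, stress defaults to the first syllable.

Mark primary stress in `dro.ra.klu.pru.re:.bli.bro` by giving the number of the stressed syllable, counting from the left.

Weights: 1 dro L, 2 ra L, 3 klu L, 4 pru L, 5 re: L, 6 bli L, 7 bro L.
No heavy syllable in the domain; default to the first syllable = syllable 1.
Primary stress: syllable 1 → ˈdro.ra.klu.pru.re:.bli.bro.

1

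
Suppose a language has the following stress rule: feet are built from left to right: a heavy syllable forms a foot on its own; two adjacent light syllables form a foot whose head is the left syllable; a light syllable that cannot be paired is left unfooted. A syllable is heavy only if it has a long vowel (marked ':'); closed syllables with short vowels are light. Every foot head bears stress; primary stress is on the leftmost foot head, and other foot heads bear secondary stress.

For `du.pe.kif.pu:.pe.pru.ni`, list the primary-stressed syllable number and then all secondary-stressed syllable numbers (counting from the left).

primary 1, secondary 4, 5

Weights: 1 du L, 2 pe L, 3 kif L, 4 pu: H, 5 pe L, 6 pru L, 7 ni L.
Parse left to right (heavy = foot alone; LL = one foot; stranded L unfooted): (ˈdu.pe) kif (ˈpu:) (ˈpe.pru) ni.
Foot heads: 1, 4, 5.
Primary stress on the leftmost head = syllable 1.
Secondary stress on 4, 5: ˈdu.pe.kif.ˌpu:.ˌpe.pru.ni.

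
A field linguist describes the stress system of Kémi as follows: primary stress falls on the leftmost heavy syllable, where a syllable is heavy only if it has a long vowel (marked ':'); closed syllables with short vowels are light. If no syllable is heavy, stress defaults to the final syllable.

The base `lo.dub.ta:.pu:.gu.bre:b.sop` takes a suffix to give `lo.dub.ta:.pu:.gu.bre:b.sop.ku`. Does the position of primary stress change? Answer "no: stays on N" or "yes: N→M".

Base `lo.dub.ta:.pu:.gu.bre:b.sop` (7 syllables):
  Weights: 1 lo L, 2 dub L, 3 ta: H, 4 pu: H, 5 gu L, 6 bre:b H, 7 sop L.
  Heavy syllables in the domain: 3, 4, 6. The leftmost is syllable 3 (ta:).
  → primary stress on syllable 3.
Suffixed `lo.dub.ta:.pu:.gu.bre:b.sop.ku` (8 syllables):
  Weights: 1 lo L, 2 dub L, 3 ta: H, 4 pu: H, 5 gu L, 6 bre:b H, 7 sop L, 8 ku L.
  Heavy syllables in the domain: 3, 4, 6. The leftmost is syllable 3 (ta:).
  → primary stress on syllable 3.

no: stays on 3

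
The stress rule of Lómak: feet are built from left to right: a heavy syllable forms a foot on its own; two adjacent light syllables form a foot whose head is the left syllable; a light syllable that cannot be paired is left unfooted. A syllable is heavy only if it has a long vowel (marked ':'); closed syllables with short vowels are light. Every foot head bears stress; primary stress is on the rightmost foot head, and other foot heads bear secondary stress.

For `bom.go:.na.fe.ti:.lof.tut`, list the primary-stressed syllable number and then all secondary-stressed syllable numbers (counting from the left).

primary 6, secondary 2, 3, 5

Weights: 1 bom L, 2 go: H, 3 na L, 4 fe L, 5 ti: H, 6 lof L, 7 tut L.
Parse left to right (heavy = foot alone; LL = one foot; stranded L unfooted): bom (ˈgo:) (ˈna.fe) (ˈti:) (ˈlof.tut).
Foot heads: 2, 3, 5, 6.
Primary stress on the rightmost head = syllable 6.
Secondary stress on 2, 3, 5: bom.ˌgo:.ˌna.fe.ˌti:.ˈlof.tut.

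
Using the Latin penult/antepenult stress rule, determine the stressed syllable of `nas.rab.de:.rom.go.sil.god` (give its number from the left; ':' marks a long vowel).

Classical Latin: stress the penult if heavy (long vowel or closed), else the antepenult.
Weights: 5 go L, 6 sil H, 7 god H.
The penult (syllable 6, sil) is heavy, so it takes stress.
Stress on syllable 6: nas.rab.de:.rom.go.ˈsil.god.

6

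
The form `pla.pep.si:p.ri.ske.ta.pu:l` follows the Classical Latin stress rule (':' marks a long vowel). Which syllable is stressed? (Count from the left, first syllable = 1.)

Classical Latin: stress the penult if heavy (long vowel or closed), else the antepenult.
Weights: 5 ske L, 6 ta L, 7 pu:l H.
The penult (syllable 6, ta) is light, so stress falls on the antepenult (syllable 5, ske).
Stress on syllable 5: pla.pep.si:p.ri.ˈske.ta.pu:l.

5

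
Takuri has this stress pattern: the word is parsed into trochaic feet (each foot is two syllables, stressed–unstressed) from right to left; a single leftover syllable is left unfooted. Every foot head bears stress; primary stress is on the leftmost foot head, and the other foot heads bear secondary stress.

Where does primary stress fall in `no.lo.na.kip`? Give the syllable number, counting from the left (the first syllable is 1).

1

Parse right to left into trochaic (ˈσσ) feet: (ˈno.lo) (ˈna.kip).
Foot heads (stressed positions): 1, 3.
End Rule Leftmost: primary stress on the leftmost head = syllable 1.
Primary stress: syllable 1 → ˈno.lo.na.kip.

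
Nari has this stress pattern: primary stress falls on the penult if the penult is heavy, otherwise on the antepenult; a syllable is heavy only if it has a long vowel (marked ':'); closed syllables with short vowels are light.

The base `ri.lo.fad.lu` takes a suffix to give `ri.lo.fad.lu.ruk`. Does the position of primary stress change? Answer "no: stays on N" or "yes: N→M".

Base `ri.lo.fad.lu` (4 syllables):
  Weights: 2 lo L, 3 fad L, 4 lu L.
  The penult (syllable 3, fad) is light, so stress falls on the antepenult (syllable 2, lo).
  → primary stress on syllable 2.
Suffixed `ri.lo.fad.lu.ruk` (5 syllables):
  Weights: 3 fad L, 4 lu L, 5 ruk L.
  The penult (syllable 4, lu) is light, so stress falls on the antepenult (syllable 3, fad).
  → primary stress on syllable 3.

yes: 2→3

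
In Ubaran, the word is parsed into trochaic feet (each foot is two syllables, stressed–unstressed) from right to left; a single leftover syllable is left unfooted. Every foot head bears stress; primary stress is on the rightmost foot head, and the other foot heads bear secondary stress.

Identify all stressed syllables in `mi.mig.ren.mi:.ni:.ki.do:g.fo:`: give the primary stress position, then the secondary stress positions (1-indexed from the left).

primary 7, secondary 1, 3, 5

Parse right to left into trochaic (ˈσσ) feet: (ˈmi.mig) (ˈren.mi:) (ˈni:.ki) (ˈdo:g.fo:).
Foot heads (stressed positions): 1, 3, 5, 7.
End Rule Rightmost: primary stress on the rightmost head = syllable 7.
Secondary stress on 1, 3, 5: ˌmi.mig.ˌren.mi:.ˌni:.ki.ˈdo:g.fo:.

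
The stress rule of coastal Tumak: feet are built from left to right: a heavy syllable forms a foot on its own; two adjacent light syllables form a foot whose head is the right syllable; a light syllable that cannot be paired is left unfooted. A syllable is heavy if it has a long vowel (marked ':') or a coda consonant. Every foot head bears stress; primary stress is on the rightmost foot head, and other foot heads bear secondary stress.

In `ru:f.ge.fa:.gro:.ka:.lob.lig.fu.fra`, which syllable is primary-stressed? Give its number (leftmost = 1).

Weights: 1 ru:f H, 2 ge L, 3 fa: H, 4 gro: H, 5 ka: H, 6 lob H, 7 lig H, 8 fu L, 9 fra L.
Parse left to right (heavy = foot alone; LL = one foot; stranded L unfooted): (ˈru:f) ge (ˈfa:) (ˈgro:) (ˈka:) (ˈlob) (ˈlig) (fu.ˈfra).
Foot heads: 1, 3, 4, 5, 6, 7, 9.
Primary stress on the rightmost head = syllable 9.
Primary stress: syllable 9 → ru:f.ge.fa:.gro:.ka:.lob.lig.fu.ˈfra.

9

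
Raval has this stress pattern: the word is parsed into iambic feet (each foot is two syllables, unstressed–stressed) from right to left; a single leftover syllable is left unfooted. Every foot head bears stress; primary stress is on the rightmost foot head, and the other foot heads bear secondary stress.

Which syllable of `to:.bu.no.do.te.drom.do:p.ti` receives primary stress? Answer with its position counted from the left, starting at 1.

Parse right to left into iambic (σˈσ) feet: (to:.ˈbu) (no.ˈdo) (te.ˈdrom) (do:p.ˈti).
Foot heads (stressed positions): 2, 4, 6, 8.
End Rule Rightmost: primary stress on the rightmost head = syllable 8.
Primary stress: syllable 8 → to:.bu.no.do.te.drom.do:p.ˈti.

8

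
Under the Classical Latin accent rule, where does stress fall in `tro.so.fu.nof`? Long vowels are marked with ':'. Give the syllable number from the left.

Classical Latin: stress the penult if heavy (long vowel or closed), else the antepenult.
Weights: 2 so L, 3 fu L, 4 nof H.
The penult (syllable 3, fu) is light, so stress falls on the antepenult (syllable 2, so).
Stress on syllable 2: tro.ˈso.fu.nof.

2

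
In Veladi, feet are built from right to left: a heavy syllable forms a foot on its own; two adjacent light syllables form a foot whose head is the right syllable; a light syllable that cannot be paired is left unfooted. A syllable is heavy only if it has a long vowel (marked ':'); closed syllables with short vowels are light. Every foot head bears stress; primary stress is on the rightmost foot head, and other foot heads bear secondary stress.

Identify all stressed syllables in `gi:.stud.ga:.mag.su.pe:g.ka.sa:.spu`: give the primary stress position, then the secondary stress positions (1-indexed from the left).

Weights: 1 gi: H, 2 stud L, 3 ga: H, 4 mag L, 5 su L, 6 pe:g H, 7 ka L, 8 sa: H, 9 spu L.
Parse right to left (heavy = foot alone; LL = one foot; stranded L unfooted): (ˈgi:) stud (ˈga:) (mag.ˈsu) (ˈpe:g) ka (ˈsa:) spu.
Foot heads: 1, 3, 5, 6, 8.
Primary stress on the rightmost head = syllable 8.
Secondary stress on 1, 3, 5, 6: ˌgi:.stud.ˌga:.mag.ˌsu.ˌpe:g.ka.ˈsa:.spu.

primary 8, secondary 1, 3, 5, 6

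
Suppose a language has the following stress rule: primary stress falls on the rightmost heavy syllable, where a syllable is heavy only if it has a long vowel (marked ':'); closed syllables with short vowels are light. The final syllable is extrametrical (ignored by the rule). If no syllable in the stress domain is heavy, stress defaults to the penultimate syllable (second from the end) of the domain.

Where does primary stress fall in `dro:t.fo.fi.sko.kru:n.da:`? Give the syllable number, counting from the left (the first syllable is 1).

The final syllable (6, da:) is extrametrical; the stress domain is syllables 1–5.
Weights: 1 dro:t H, 2 fo L, 3 fi L, 4 sko L, 5 kru:n H.
Heavy syllables in the domain: 1, 5. The rightmost is syllable 5 (kru:n).
Primary stress: syllable 5 → dro:t.fo.fi.sko.ˈkru:n.da:.

5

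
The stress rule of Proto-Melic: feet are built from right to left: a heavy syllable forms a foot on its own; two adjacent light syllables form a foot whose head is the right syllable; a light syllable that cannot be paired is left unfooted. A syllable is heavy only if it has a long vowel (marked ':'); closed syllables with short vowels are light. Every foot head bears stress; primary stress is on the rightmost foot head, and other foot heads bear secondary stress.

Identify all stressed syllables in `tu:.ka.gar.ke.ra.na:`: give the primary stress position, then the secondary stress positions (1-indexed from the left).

Weights: 1 tu: H, 2 ka L, 3 gar L, 4 ke L, 5 ra L, 6 na: H.
Parse right to left (heavy = foot alone; LL = one foot; stranded L unfooted): (ˈtu:) (ka.ˈgar) (ke.ˈra) (ˈna:).
Foot heads: 1, 3, 5, 6.
Primary stress on the rightmost head = syllable 6.
Secondary stress on 1, 3, 5: ˌtu:.ka.ˌgar.ke.ˌra.ˈna:.

primary 6, secondary 1, 3, 5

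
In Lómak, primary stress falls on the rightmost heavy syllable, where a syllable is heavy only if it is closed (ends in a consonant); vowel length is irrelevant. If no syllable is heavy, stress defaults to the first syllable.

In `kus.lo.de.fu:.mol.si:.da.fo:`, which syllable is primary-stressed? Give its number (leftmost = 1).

5

Weights: 1 kus H, 2 lo L, 3 de L, 4 fu: L, 5 mol H, 6 si: L, 7 da L, 8 fo: L.
Heavy syllables in the domain: 1, 5. The rightmost is syllable 5 (mol).
Primary stress: syllable 5 → kus.lo.de.fu:.ˈmol.si:.da.fo:.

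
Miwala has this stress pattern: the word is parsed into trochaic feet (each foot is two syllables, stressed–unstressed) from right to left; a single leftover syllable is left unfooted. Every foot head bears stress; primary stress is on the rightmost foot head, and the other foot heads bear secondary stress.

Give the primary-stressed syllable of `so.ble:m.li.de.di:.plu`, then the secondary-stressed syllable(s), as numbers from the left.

primary 5, secondary 1, 3

Parse right to left into trochaic (ˈσσ) feet: (ˈso.ble:m) (ˈli.de) (ˈdi:.plu).
Foot heads (stressed positions): 1, 3, 5.
End Rule Rightmost: primary stress on the rightmost head = syllable 5.
Secondary stress on 1, 3: ˌso.ble:m.ˌli.de.ˈdi:.plu.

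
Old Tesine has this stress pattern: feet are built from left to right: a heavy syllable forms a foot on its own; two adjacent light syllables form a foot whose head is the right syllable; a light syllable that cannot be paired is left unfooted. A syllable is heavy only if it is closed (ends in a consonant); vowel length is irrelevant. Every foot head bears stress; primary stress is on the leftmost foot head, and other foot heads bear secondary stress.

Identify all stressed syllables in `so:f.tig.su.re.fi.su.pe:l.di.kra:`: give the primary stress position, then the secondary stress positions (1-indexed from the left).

primary 1, secondary 2, 4, 6, 7, 9

Weights: 1 so:f H, 2 tig H, 3 su L, 4 re L, 5 fi L, 6 su L, 7 pe:l H, 8 di L, 9 kra: L.
Parse left to right (heavy = foot alone; LL = one foot; stranded L unfooted): (ˈso:f) (ˈtig) (su.ˈre) (fi.ˈsu) (ˈpe:l) (di.ˈkra:).
Foot heads: 1, 2, 4, 6, 7, 9.
Primary stress on the leftmost head = syllable 1.
Secondary stress on 2, 4, 6, 7, 9: ˈso:f.ˌtig.su.ˌre.fi.ˌsu.ˌpe:l.di.ˌkra:.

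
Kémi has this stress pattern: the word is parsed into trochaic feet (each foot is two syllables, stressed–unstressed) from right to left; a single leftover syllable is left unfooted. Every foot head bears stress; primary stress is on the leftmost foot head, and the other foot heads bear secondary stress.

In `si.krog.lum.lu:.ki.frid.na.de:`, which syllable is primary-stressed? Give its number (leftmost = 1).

Parse right to left into trochaic (ˈσσ) feet: (ˈsi.krog) (ˈlum.lu:) (ˈki.frid) (ˈna.de:).
Foot heads (stressed positions): 1, 3, 5, 7.
End Rule Leftmost: primary stress on the leftmost head = syllable 1.
Primary stress: syllable 1 → ˈsi.krog.lum.lu:.ki.frid.na.de:.

1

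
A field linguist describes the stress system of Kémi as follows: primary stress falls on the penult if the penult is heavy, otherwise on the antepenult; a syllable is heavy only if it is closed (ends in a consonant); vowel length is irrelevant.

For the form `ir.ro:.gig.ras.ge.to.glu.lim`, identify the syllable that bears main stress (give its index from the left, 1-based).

Weights: 6 to L, 7 glu L, 8 lim H.
The penult (syllable 7, glu) is light, so stress falls on the antepenult (syllable 6, to).
Primary stress: syllable 6 → ir.ro:.gig.ras.ge.ˈto.glu.lim.

6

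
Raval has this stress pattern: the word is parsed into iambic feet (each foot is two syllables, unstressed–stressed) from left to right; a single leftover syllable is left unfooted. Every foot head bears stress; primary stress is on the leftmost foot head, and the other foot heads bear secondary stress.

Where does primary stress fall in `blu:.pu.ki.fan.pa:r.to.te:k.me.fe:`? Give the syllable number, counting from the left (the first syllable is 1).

2

Parse left to right into iambic (σˈσ) feet: (blu:.ˈpu) (ki.ˈfan) (pa:r.ˈto) (te:k.ˈme) fe:. Syllable 9 is left unfooted.
Foot heads (stressed positions): 2, 4, 6, 8.
End Rule Leftmost: primary stress on the leftmost head = syllable 2.
Primary stress: syllable 2 → blu:.ˈpu.ki.fan.pa:r.to.te:k.me.fe:.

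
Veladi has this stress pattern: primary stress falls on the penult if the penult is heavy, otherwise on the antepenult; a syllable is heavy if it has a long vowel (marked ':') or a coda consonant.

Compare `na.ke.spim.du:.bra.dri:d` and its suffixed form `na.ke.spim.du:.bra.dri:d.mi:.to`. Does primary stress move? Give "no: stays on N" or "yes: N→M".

yes: 4→7

Base `na.ke.spim.du:.bra.dri:d` (6 syllables):
  Weights: 4 du: H, 5 bra L, 6 dri:d H.
  The penult (syllable 5, bra) is light, so stress falls on the antepenult (syllable 4, du:).
  → primary stress on syllable 4.
Suffixed `na.ke.spim.du:.bra.dri:d.mi:.to` (8 syllables):
  Weights: 6 dri:d H, 7 mi: H, 8 to L.
  The penult (syllable 7, mi:) is heavy, so it takes stress.
  → primary stress on syllable 7.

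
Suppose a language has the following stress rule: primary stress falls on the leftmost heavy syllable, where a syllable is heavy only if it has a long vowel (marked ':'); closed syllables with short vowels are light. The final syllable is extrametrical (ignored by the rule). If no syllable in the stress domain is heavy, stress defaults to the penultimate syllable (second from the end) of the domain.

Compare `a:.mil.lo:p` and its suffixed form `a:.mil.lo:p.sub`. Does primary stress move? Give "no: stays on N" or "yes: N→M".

no: stays on 1

Base `a:.mil.lo:p` (3 syllables):
  The final syllable (3, lo:p) is extrametrical; the stress domain is syllables 1–2.
  Weights: 1 a: H, 2 mil L.
  Heavy syllables in the domain: 1. The leftmost is syllable 1 (a:).
  → primary stress on syllable 1.
Suffixed `a:.mil.lo:p.sub` (4 syllables):
  The final syllable (4, sub) is extrametrical; the stress domain is syllables 1–3.
  Weights: 1 a: H, 2 mil L, 3 lo:p H.
  Heavy syllables in the domain: 1, 3. The leftmost is syllable 1 (a:).
  → primary stress on syllable 1.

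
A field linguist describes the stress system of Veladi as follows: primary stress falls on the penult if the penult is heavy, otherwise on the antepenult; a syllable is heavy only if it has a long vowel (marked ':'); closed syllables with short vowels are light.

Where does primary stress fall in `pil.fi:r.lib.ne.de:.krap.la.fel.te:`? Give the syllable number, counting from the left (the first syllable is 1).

7

Weights: 7 la L, 8 fel L, 9 te: H.
The penult (syllable 8, fel) is light, so stress falls on the antepenult (syllable 7, la).
Primary stress: syllable 7 → pil.fi:r.lib.ne.de:.krap.ˈla.fel.te:.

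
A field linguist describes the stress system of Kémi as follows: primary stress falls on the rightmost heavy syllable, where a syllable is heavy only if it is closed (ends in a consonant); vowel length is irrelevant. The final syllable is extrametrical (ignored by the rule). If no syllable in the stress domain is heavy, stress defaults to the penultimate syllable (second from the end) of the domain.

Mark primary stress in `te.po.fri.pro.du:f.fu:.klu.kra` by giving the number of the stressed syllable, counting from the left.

The final syllable (8, kra) is extrametrical; the stress domain is syllables 1–7.
Weights: 1 te L, 2 po L, 3 fri L, 4 pro L, 5 du:f H, 6 fu: L, 7 klu L.
Heavy syllables in the domain: 5. The rightmost is syllable 5 (du:f).
Primary stress: syllable 5 → te.po.fri.pro.ˈdu:f.fu:.klu.kra.

5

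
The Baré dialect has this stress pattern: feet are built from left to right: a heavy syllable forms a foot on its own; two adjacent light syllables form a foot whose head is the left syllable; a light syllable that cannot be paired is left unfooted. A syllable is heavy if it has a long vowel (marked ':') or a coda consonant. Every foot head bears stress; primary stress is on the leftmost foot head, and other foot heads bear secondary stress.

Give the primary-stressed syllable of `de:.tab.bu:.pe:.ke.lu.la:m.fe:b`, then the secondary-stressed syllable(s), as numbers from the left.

primary 1, secondary 2, 3, 4, 5, 7, 8

Weights: 1 de: H, 2 tab H, 3 bu: H, 4 pe: H, 5 ke L, 6 lu L, 7 la:m H, 8 fe:b H.
Parse left to right (heavy = foot alone; LL = one foot; stranded L unfooted): (ˈde:) (ˈtab) (ˈbu:) (ˈpe:) (ˈke.lu) (ˈla:m) (ˈfe:b).
Foot heads: 1, 2, 3, 4, 5, 7, 8.
Primary stress on the leftmost head = syllable 1.
Secondary stress on 2, 3, 4, 5, 7, 8: ˈde:.ˌtab.ˌbu:.ˌpe:.ˌke.lu.ˌla:m.ˌfe:b.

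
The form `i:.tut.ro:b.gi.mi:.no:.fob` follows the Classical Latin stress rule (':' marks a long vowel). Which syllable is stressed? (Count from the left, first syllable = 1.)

6

Classical Latin: stress the penult if heavy (long vowel or closed), else the antepenult.
Weights: 5 mi: H, 6 no: H, 7 fob H.
The penult (syllable 6, no:) is heavy, so it takes stress.
Stress on syllable 6: i:.tut.ro:b.gi.mi:.ˈno:.fob.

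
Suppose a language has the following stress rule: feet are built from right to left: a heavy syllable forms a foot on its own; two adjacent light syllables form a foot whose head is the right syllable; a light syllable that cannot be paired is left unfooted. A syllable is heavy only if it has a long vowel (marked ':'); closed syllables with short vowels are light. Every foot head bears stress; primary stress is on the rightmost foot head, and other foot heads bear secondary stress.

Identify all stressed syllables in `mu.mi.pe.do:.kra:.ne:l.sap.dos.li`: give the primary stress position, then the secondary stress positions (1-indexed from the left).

Weights: 1 mu L, 2 mi L, 3 pe L, 4 do: H, 5 kra: H, 6 ne:l H, 7 sap L, 8 dos L, 9 li L.
Parse right to left (heavy = foot alone; LL = one foot; stranded L unfooted): mu (mi.ˈpe) (ˈdo:) (ˈkra:) (ˈne:l) sap (dos.ˈli).
Foot heads: 3, 4, 5, 6, 9.
Primary stress on the rightmost head = syllable 9.
Secondary stress on 3, 4, 5, 6: mu.mi.ˌpe.ˌdo:.ˌkra:.ˌne:l.sap.dos.ˈli.

primary 9, secondary 3, 4, 5, 6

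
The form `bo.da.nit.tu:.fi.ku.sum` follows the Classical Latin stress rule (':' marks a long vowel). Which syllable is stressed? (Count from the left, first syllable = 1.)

Classical Latin: stress the penult if heavy (long vowel or closed), else the antepenult.
Weights: 5 fi L, 6 ku L, 7 sum H.
The penult (syllable 6, ku) is light, so stress falls on the antepenult (syllable 5, fi).
Stress on syllable 5: bo.da.nit.tu:.ˈfi.ku.sum.

5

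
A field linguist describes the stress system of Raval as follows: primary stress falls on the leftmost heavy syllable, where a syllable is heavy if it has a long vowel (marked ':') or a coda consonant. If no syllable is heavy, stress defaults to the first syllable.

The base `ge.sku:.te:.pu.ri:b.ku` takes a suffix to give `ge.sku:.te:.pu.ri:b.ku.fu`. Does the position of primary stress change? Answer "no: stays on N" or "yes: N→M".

Base `ge.sku:.te:.pu.ri:b.ku` (6 syllables):
  Weights: 1 ge L, 2 sku: H, 3 te: H, 4 pu L, 5 ri:b H, 6 ku L.
  Heavy syllables in the domain: 2, 3, 5. The leftmost is syllable 2 (sku:).
  → primary stress on syllable 2.
Suffixed `ge.sku:.te:.pu.ri:b.ku.fu` (7 syllables):
  Weights: 1 ge L, 2 sku: H, 3 te: H, 4 pu L, 5 ri:b H, 6 ku L, 7 fu L.
  Heavy syllables in the domain: 2, 3, 5. The leftmost is syllable 2 (sku:).
  → primary stress on syllable 2.

no: stays on 2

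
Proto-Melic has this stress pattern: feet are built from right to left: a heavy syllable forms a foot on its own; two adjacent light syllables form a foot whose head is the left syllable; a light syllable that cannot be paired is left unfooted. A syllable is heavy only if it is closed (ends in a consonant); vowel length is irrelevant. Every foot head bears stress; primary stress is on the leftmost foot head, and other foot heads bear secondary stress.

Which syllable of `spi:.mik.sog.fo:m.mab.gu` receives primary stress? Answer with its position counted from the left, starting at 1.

2

Weights: 1 spi: L, 2 mik H, 3 sog H, 4 fo:m H, 5 mab H, 6 gu L.
Parse right to left (heavy = foot alone; LL = one foot; stranded L unfooted): spi: (ˈmik) (ˈsog) (ˈfo:m) (ˈmab) gu.
Foot heads: 2, 3, 4, 5.
Primary stress on the leftmost head = syllable 2.
Primary stress: syllable 2 → spi:.ˈmik.sog.fo:m.mab.gu.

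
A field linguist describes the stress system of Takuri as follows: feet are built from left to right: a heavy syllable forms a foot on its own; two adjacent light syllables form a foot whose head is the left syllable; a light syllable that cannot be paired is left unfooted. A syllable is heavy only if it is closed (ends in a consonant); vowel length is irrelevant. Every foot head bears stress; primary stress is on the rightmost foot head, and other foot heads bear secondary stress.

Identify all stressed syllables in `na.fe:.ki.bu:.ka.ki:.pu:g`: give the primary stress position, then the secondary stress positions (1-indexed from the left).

primary 7, secondary 1, 3, 5

Weights: 1 na L, 2 fe: L, 3 ki L, 4 bu: L, 5 ka L, 6 ki: L, 7 pu:g H.
Parse left to right (heavy = foot alone; LL = one foot; stranded L unfooted): (ˈna.fe:) (ˈki.bu:) (ˈka.ki:) (ˈpu:g).
Foot heads: 1, 3, 5, 7.
Primary stress on the rightmost head = syllable 7.
Secondary stress on 1, 3, 5: ˌna.fe:.ˌki.bu:.ˌka.ki:.ˈpu:g.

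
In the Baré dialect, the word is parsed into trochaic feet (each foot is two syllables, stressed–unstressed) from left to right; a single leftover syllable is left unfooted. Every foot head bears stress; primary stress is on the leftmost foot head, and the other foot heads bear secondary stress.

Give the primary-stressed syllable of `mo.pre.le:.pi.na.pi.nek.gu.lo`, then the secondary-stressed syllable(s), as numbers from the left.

Parse left to right into trochaic (ˈσσ) feet: (ˈmo.pre) (ˈle:.pi) (ˈna.pi) (ˈnek.gu) lo. Syllable 9 is left unfooted.
Foot heads (stressed positions): 1, 3, 5, 7.
End Rule Leftmost: primary stress on the leftmost head = syllable 1.
Secondary stress on 3, 5, 7: ˈmo.pre.ˌle:.pi.ˌna.pi.ˌnek.gu.lo.

primary 1, secondary 3, 5, 7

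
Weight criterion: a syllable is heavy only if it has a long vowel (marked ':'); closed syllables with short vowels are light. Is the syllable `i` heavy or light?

light

`i`: short vowel, open (no coda). Short vowel → light.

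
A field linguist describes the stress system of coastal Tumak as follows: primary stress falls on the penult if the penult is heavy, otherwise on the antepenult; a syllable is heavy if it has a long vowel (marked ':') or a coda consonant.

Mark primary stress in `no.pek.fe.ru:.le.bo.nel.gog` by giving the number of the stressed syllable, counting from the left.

7

Weights: 6 bo L, 7 nel H, 8 gog H.
The penult (syllable 7, nel) is heavy, so it takes stress.
Primary stress: syllable 7 → no.pek.fe.ru:.le.bo.ˈnel.gog.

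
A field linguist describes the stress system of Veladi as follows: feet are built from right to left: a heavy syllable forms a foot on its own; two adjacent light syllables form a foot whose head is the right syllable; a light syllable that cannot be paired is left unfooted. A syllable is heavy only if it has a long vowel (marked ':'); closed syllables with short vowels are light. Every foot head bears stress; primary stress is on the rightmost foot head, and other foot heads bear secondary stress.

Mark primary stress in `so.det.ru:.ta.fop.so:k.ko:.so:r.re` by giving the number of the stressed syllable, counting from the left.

8

Weights: 1 so L, 2 det L, 3 ru: H, 4 ta L, 5 fop L, 6 so:k H, 7 ko: H, 8 so:r H, 9 re L.
Parse right to left (heavy = foot alone; LL = one foot; stranded L unfooted): (so.ˈdet) (ˈru:) (ta.ˈfop) (ˈso:k) (ˈko:) (ˈso:r) re.
Foot heads: 2, 3, 5, 6, 7, 8.
Primary stress on the rightmost head = syllable 8.
Primary stress: syllable 8 → so.det.ru:.ta.fop.so:k.ko:.ˈso:r.re.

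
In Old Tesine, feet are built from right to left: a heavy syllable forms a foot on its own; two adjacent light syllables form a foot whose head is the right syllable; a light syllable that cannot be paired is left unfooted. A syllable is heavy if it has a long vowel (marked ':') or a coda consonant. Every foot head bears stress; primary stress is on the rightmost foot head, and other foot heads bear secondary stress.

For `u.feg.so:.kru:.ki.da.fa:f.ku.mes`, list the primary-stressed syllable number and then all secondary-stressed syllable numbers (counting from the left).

primary 9, secondary 2, 3, 4, 6, 7

Weights: 1 u L, 2 feg H, 3 so: H, 4 kru: H, 5 ki L, 6 da L, 7 fa:f H, 8 ku L, 9 mes H.
Parse right to left (heavy = foot alone; LL = one foot; stranded L unfooted): u (ˈfeg) (ˈso:) (ˈkru:) (ki.ˈda) (ˈfa:f) ku (ˈmes).
Foot heads: 2, 3, 4, 6, 7, 9.
Primary stress on the rightmost head = syllable 9.
Secondary stress on 2, 3, 4, 6, 7: u.ˌfeg.ˌso:.ˌkru:.ki.ˌda.ˌfa:f.ku.ˈmes.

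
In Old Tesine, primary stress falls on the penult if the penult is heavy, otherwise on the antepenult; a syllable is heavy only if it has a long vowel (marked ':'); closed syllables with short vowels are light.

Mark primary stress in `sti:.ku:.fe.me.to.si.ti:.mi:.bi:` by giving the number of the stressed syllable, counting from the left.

Weights: 7 ti: H, 8 mi: H, 9 bi: H.
The penult (syllable 8, mi:) is heavy, so it takes stress.
Primary stress: syllable 8 → sti:.ku:.fe.me.to.si.ti:.ˈmi:.bi:.

8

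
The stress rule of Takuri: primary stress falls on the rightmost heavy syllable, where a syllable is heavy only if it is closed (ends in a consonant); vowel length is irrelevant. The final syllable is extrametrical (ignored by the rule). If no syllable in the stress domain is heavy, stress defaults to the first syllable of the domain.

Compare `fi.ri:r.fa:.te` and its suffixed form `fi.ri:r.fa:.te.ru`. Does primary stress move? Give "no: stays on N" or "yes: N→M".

Base `fi.ri:r.fa:.te` (4 syllables):
  The final syllable (4, te) is extrametrical; the stress domain is syllables 1–3.
  Weights: 1 fi L, 2 ri:r H, 3 fa: L.
  Heavy syllables in the domain: 2. The rightmost is syllable 2 (ri:r).
  → primary stress on syllable 2.
Suffixed `fi.ri:r.fa:.te.ru` (5 syllables):
  The final syllable (5, ru) is extrametrical; the stress domain is syllables 1–4.
  Weights: 1 fi L, 2 ri:r H, 3 fa: L, 4 te L.
  Heavy syllables in the domain: 2. The rightmost is syllable 2 (ri:r).
  → primary stress on syllable 2.

no: stays on 2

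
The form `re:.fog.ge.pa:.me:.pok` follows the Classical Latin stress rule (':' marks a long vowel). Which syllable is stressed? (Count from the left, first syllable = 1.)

Classical Latin: stress the penult if heavy (long vowel or closed), else the antepenult.
Weights: 4 pa: H, 5 me: H, 6 pok H.
The penult (syllable 5, me:) is heavy, so it takes stress.
Stress on syllable 5: re:.fog.ge.pa:.ˈme:.pok.

5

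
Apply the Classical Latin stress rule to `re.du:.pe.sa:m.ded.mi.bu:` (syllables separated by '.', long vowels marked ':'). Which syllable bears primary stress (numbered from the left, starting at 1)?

5

Classical Latin: stress the penult if heavy (long vowel or closed), else the antepenult.
Weights: 5 ded H, 6 mi L, 7 bu: H.
The penult (syllable 6, mi) is light, so stress falls on the antepenult (syllable 5, ded).
Stress on syllable 5: re.du:.pe.sa:m.ˈded.mi.bu:.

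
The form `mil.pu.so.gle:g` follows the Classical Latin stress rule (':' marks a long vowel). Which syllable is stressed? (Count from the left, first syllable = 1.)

2

Classical Latin: stress the penult if heavy (long vowel or closed), else the antepenult.
Weights: 2 pu L, 3 so L, 4 gle:g H.
The penult (syllable 3, so) is light, so stress falls on the antepenult (syllable 2, pu).
Stress on syllable 2: mil.ˈpu.so.gle:g.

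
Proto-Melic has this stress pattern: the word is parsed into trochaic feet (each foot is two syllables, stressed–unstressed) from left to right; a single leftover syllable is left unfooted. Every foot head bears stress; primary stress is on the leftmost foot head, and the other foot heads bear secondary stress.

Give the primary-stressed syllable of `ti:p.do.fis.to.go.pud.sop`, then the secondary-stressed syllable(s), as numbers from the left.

primary 1, secondary 3, 5

Parse left to right into trochaic (ˈσσ) feet: (ˈti:p.do) (ˈfis.to) (ˈgo.pud) sop. Syllable 7 is left unfooted.
Foot heads (stressed positions): 1, 3, 5.
End Rule Leftmost: primary stress on the leftmost head = syllable 1.
Secondary stress on 3, 5: ˈti:p.do.ˌfis.to.ˌgo.pud.sop.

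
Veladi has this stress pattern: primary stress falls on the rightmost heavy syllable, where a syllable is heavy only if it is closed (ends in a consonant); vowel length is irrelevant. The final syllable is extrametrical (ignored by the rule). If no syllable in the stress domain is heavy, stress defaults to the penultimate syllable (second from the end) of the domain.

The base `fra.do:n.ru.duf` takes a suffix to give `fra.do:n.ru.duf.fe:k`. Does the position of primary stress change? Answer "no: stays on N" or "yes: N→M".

yes: 2→4

Base `fra.do:n.ru.duf` (4 syllables):
  The final syllable (4, duf) is extrametrical; the stress domain is syllables 1–3.
  Weights: 1 fra L, 2 do:n H, 3 ru L.
  Heavy syllables in the domain: 2. The rightmost is syllable 2 (do:n).
  → primary stress on syllable 2.
Suffixed `fra.do:n.ru.duf.fe:k` (5 syllables):
  The final syllable (5, fe:k) is extrametrical; the stress domain is syllables 1–4.
  Weights: 1 fra L, 2 do:n H, 3 ru L, 4 duf H.
  Heavy syllables in the domain: 2, 4. The rightmost is syllable 4 (duf).
  → primary stress on syllable 4.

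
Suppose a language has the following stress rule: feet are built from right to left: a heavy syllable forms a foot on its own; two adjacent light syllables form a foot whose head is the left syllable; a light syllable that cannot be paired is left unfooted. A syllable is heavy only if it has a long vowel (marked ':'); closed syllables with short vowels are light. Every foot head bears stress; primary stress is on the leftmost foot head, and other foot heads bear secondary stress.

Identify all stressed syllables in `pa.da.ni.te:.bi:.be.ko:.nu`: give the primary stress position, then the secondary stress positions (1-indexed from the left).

primary 2, secondary 4, 5, 7

Weights: 1 pa L, 2 da L, 3 ni L, 4 te: H, 5 bi: H, 6 be L, 7 ko: H, 8 nu L.
Parse right to left (heavy = foot alone; LL = one foot; stranded L unfooted): pa (ˈda.ni) (ˈte:) (ˈbi:) be (ˈko:) nu.
Foot heads: 2, 4, 5, 7.
Primary stress on the leftmost head = syllable 2.
Secondary stress on 4, 5, 7: pa.ˈda.ni.ˌte:.ˌbi:.be.ˌko:.nu.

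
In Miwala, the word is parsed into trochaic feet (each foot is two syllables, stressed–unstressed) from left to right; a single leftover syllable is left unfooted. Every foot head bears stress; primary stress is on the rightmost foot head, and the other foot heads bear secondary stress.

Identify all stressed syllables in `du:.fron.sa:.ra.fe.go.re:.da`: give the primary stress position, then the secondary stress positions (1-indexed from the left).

primary 7, secondary 1, 3, 5

Parse left to right into trochaic (ˈσσ) feet: (ˈdu:.fron) (ˈsa:.ra) (ˈfe.go) (ˈre:.da).
Foot heads (stressed positions): 1, 3, 5, 7.
End Rule Rightmost: primary stress on the rightmost head = syllable 7.
Secondary stress on 1, 3, 5: ˌdu:.fron.ˌsa:.ra.ˌfe.go.ˈre:.da.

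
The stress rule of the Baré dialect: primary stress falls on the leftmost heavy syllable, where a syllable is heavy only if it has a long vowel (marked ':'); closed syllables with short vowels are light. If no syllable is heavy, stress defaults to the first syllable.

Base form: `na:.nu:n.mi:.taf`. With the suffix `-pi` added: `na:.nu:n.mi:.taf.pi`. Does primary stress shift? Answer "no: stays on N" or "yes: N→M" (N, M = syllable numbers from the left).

no: stays on 1

Base `na:.nu:n.mi:.taf` (4 syllables):
  Weights: 1 na: H, 2 nu:n H, 3 mi: H, 4 taf L.
  Heavy syllables in the domain: 1, 2, 3. The leftmost is syllable 1 (na:).
  → primary stress on syllable 1.
Suffixed `na:.nu:n.mi:.taf.pi` (5 syllables):
  Weights: 1 na: H, 2 nu:n H, 3 mi: H, 4 taf L, 5 pi L.
  Heavy syllables in the domain: 1, 2, 3. The leftmost is syllable 1 (na:).
  → primary stress on syllable 1.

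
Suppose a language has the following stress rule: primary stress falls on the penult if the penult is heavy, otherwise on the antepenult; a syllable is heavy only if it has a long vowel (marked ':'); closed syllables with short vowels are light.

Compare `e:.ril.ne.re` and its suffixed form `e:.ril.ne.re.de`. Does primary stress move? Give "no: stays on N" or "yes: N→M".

yes: 2→3

Base `e:.ril.ne.re` (4 syllables):
  Weights: 2 ril L, 3 ne L, 4 re L.
  The penult (syllable 3, ne) is light, so stress falls on the antepenult (syllable 2, ril).
  → primary stress on syllable 2.
Suffixed `e:.ril.ne.re.de` (5 syllables):
  Weights: 3 ne L, 4 re L, 5 de L.
  The penult (syllable 4, re) is light, so stress falls on the antepenult (syllable 3, ne).
  → primary stress on syllable 3.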